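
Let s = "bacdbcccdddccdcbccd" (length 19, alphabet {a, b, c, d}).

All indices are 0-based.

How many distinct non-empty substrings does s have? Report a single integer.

163

rank→(start, suffix):
  0 → (1, 'acdbcccdddccdcbccd')
  1 → (0, 'bacdbcccdddccdcbccd')
  2 → (4, 'bcccdddccdcbccd')
  3 → (15, 'bccd')
  4 → (14, 'cbccd')
  5 → (5, 'cccdddccdcbccd')
  6 → (16, 'ccd')
  7 → (11, 'ccdcbccd')
  8 → (6, 'ccdddccdcbccd')
  9 → (17, 'cd')
  10 → (2, 'cdbcccdddccdcbccd')
  11 → (12, 'cdcbccd')
  12 → (7, 'cdddccdcbccd')
  13 → (18, 'd')
  14 → (3, 'dbcccdddccdcbccd')
  15 → (13, 'dcbccd')
  16 → (10, 'dccdcbccd')
  17 → (9, 'ddccdcbccd')
  18 → (8, 'dddccdcbccd')

SA = [1, 0, 4, 15, 14, 5, 16, 11, 6, 17, 2, 12, 7, 18, 3, 13, 10, 9, 8]
[i] adj suffixes → lcp
  [1] 1/0 → 0 ('')
  [2] 0/4 → 1 ('b')
  [3] 4/15 → 3 ('bcc')
  [4] 15/14 → 0 ('')
  [5] 14/5 → 1 ('c')
  [6] 5/16 → 2 ('cc')
  [7] 16/11 → 3 ('ccd')
  [8] 11/6 → 3 ('ccd')
  [9] 6/17 → 1 ('c')
  [10] 17/2 → 2 ('cd')
  [11] 2/12 → 2 ('cd')
  [12] 12/7 → 2 ('cd')
  [13] 7/18 → 0 ('')
  [14] 18/3 → 1 ('d')
  [15] 3/13 → 1 ('d')
  [16] 13/10 → 2 ('dc')
  [17] 10/9 → 1 ('d')
  [18] 9/8 → 2 ('dd')

n(n+1)/2 = 19·20/2 = 190
Σ LCP = 0 + 0 + 1 + 3 + 0 + 1 + 2 + 3 + 3 + 1 + 2 + 2 + 2 + 0 + 1 + 1 + 2 + 1 + 2 = 27
distinct = 190 − 27 = 163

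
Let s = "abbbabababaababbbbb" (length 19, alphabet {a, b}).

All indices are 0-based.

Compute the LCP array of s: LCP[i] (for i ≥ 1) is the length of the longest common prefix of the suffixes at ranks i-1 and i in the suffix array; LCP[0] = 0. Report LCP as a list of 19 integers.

sorted suffixes:
  #0 SA[0]=10  'aababbbbb'
  #1 SA[1]=8  'abaababbbbb'
  #2 SA[2]=6  'ababaababbbbb'
  #3 SA[3]=4  'abababaababbbbb'
  #4 SA[4]=11  'ababbbbb'
  #5 SA[5]=0  'abbbabababaababbbbb'
  #6 SA[6]=13  'abbbbb'
  #7 SA[7]=18  'b'
  #8 SA[8]=9  'baababbbbb'
  #9 SA[9]=7  'babaababbbbb'
  #10 SA[10]=5  'bababaababbbbb'
  #11 SA[11]=3  'babababaababbbbb'
  #12 SA[12]=12  'babbbbb'
  #13 SA[13]=17  'bb'
  #14 SA[14]=2  'bbabababaababbbbb'
  #15 SA[15]=16  'bbb'
  #16 SA[16]=1  'bbbabababaababbbbb'
  #17 SA[17]=15  'bbbb'
  #18 SA[18]=14  'bbbbb'

SA = [10, 8, 6, 4, 11, 0, 13, 18, 9, 7, 5, 3, 12, 17, 2, 16, 1, 15, 14]
[i] adj suffixes → lcp
  [1] 10/8 → 1 ('a')
  [2] 8/6 → 3 ('aba')
  [3] 6/4 → 5 ('ababa')
  [4] 4/11 → 4 ('abab')
  [5] 11/0 → 2 ('ab')
  [6] 0/13 → 4 ('abbb')
  [7] 13/18 → 0 ('')
  [8] 18/9 → 1 ('b')
  [9] 9/7 → 2 ('ba')
  [10] 7/5 → 4 ('baba')
  [11] 5/3 → 6 ('bababa')
  [12] 3/12 → 3 ('bab')
  [13] 12/17 → 1 ('b')
  [14] 17/2 → 2 ('bb')
  [15] 2/16 → 2 ('bb')
  [16] 16/1 → 3 ('bbb')
  [17] 1/15 → 3 ('bbb')
  [18] 15/14 → 4 ('bbbb')

[0, 1, 3, 5, 4, 2, 4, 0, 1, 2, 4, 6, 3, 1, 2, 2, 3, 3, 4]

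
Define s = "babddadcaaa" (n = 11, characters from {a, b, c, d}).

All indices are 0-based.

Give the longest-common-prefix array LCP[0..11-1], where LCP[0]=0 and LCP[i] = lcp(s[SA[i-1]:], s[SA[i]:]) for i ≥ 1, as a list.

[0, 1, 2, 1, 1, 0, 1, 0, 0, 1, 1]

rank→(start, suffix):
  0 → (10, 'a')
  1 → (9, 'aa')
  2 → (8, 'aaa')
  3 → (1, 'abddadcaaa')
  4 → (5, 'adcaaa')
  5 → (0, 'babddadcaaa')
  6 → (2, 'bddadcaaa')
  7 → (7, 'caaa')
  8 → (4, 'dadcaaa')
  9 → (6, 'dcaaa')
  10 → (3, 'ddadcaaa')

SA = [10, 9, 8, 1, 5, 0, 2, 7, 4, 6, 3]
i: (SA[i-1],SA[i]) lcp shared
  1: (10,9) 1 'a'
  2: (9,8) 2 'aa'
  3: (8,1) 1 'a'
  4: (1,5) 1 'a'
  5: (5,0) 0 ''
  6: (0,2) 1 'b'
  7: (2,7) 0 ''
  8: (7,4) 0 ''
  9: (4,6) 1 'd'
  10: (6,3) 1 'd'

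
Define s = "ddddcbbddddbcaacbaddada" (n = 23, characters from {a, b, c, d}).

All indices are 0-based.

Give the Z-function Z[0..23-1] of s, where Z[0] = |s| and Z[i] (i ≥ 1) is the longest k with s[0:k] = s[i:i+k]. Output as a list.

[23, 3, 2, 1, 0, 0, 0, 4, 3, 2, 1, 0, 0, 0, 0, 0, 0, 0, 2, 1, 0, 1, 0]

Z[0]=23
i=1: fresh scan; Z[1]=3 scan→box=[1,4)
i=2: min(r-i=2, Z[1]=3)=2; Z[2]=2
i=3: min(r-i=1, Z[2]=2)=1; Z[3]=1
i=4: fresh scan; Z[4]=0
i=5: fresh scan; Z[5]=0
i=6: fresh scan; Z[6]=0
i=7: fresh scan; Z[7]=4 scan→box=[7,11)
i=8: min(r-i=3, Z[1]=3)=3; Z[8]=3
i=9: min(r-i=2, Z[2]=2)=2; Z[9]=2
i=10: min(r-i=1, Z[3]=1)=1; Z[10]=1
i=11: fresh scan; Z[11]=0
i=12: fresh scan; Z[12]=0
i=13: fresh scan; Z[13]=0
i=14: fresh scan; Z[14]=0
i=15: fresh scan; Z[15]=0
i=16: fresh scan; Z[16]=0
i=17: fresh scan; Z[17]=0
i=18: fresh scan; Z[18]=2 scan→box=[18,20)
i=19: min(r-i=1, Z[1]=3)=1; Z[19]=1
i=20: fresh scan; Z[20]=0
i=21: fresh scan; Z[21]=1 scan→box=[21,22)
i=22: fresh scan; Z[22]=0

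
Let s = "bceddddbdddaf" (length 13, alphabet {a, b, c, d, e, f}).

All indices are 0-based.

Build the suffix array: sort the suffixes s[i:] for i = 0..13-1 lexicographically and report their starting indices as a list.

[11, 0, 7, 1, 10, 6, 9, 5, 8, 4, 3, 2, 12]

rank | idx | suffix
   0 |  11 | af
   1 |   0 | bceddddbdddaf
   2 |   7 | bdddaf
   3 |   1 | ceddddbdddaf
   4 |  10 | daf
   5 |   6 | dbdddaf
   6 |   9 | ddaf
   7 |   5 | ddbdddaf
   8 |   8 | dddaf
   9 |   4 | dddbdddaf
  10 |   3 | ddddbdddaf
  11 |   2 | eddddbdddaf
  12 |  12 | f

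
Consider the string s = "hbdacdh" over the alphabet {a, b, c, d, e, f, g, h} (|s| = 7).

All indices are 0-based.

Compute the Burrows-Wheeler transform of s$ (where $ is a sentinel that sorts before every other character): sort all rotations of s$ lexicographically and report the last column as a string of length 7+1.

rank  rotation  last
    0  $hbdacdh  h
    1  acdh$hbd  d
    2  bdacdh$h  h
    3  cdh$hbda  a
    4  dacdh$hb  b
    5  dh$hbdac  c
    6  h$hbdacd  d
    7  hbdacdh$  $

hdhabcd$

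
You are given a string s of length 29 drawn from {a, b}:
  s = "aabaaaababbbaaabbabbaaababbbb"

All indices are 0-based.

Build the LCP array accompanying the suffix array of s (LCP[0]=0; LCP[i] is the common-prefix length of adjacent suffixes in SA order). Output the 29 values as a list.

rank→(start, suffix):
  0 → (3, 'aaaababbbaaabbabbaaababbbb')
  1 → (4, 'aaababbbaaabbabbaaababbbb')
  2 → (20, 'aaababbbb')
  3 → (12, 'aaabbabbaaababbbb')
  4 → (0, 'aabaaaababbbaaabbabbaaababbbb')
  5 → (5, 'aababbbaaabbabbaaababbbb')
  6 → (21, 'aababbbb')
  7 → (13, 'aabbabbaaababbbb')
  8 → (1, 'abaaaababbbaaabbabbaaababbbb')
  9 → (6, 'ababbbaaabbabbaaababbbb')
  10 → (22, 'ababbbb')
  11 → (17, 'abbaaababbbb')
  12 → (14, 'abbabbaaababbbb')
  13 → (8, 'abbbaaabbabbaaababbbb')
  14 → (24, 'abbbb')
  15 → (28, 'b')
  16 → (2, 'baaaababbbaaabbabbaaababbbb')
  17 → (19, 'baaababbbb')
  18 → (11, 'baaabbabbaaababbbb')
  19 → (16, 'babbaaababbbb')
  20 → (7, 'babbbaaabbabbaaababbbb')
  21 → (23, 'babbbb')
  22 → (27, 'bb')
  23 → (18, 'bbaaababbbb')
  24 → (10, 'bbaaabbabbaaababbbb')
  25 → (15, 'bbabbaaababbbb')
  26 → (26, 'bbb')
  27 → (9, 'bbbaaabbabbaaababbbb')
  28 → (25, 'bbbb')

SA = [3, 4, 20, 12, 0, 5, 21, 13, 1, 6, 22, 17, 14, 8, 24, 28, 2, 19, 11, 16, 7, 23, 27, 18, 10, 15, 26, 9, 25]
rank  pair      lcp
   1  s[3:],s[4:]  3  'aaa'
   2  s[4:],s[20:]  8  'aaababbb'
   3  s[20:],s[12:]  4  'aaab'
   4  s[12:],s[0:]  2  'aa'
   5  s[0:],s[5:]  4  'aaba'
   6  s[5:],s[21:]  7  'aababbb'
   7  s[21:],s[13:]  3  'aab'
   8  s[13:],s[1:]  1  'a'
   9  s[1:],s[6:]  3  'aba'
  10  s[6:],s[22:]  6  'ababbb'
  11  s[22:],s[17:]  2  'ab'
  12  s[17:],s[14:]  4  'abba'
  13  s[14:],s[8:]  3  'abb'
  14  s[8:],s[24:]  4  'abbb'
  15  s[24:],s[28:]  0  ''
  16  s[28:],s[2:]  1  'b'
  17  s[2:],s[19:]  4  'baaa'
  18  s[19:],s[11:]  5  'baaab'
  19  s[11:],s[16:]  2  'ba'
  20  s[16:],s[7:]  4  'babb'
  21  s[7:],s[23:]  5  'babbb'
  22  s[23:],s[27:]  1  'b'
  23  s[27:],s[18:]  2  'bb'
  24  s[18:],s[10:]  6  'bbaaab'
  25  s[10:],s[15:]  3  'bba'
  26  s[15:],s[26:]  2  'bb'
  27  s[26:],s[9:]  3  'bbb'
  28  s[9:],s[25:]  3  'bbb'

[0, 3, 8, 4, 2, 4, 7, 3, 1, 3, 6, 2, 4, 3, 4, 0, 1, 4, 5, 2, 4, 5, 1, 2, 6, 3, 2, 3, 3]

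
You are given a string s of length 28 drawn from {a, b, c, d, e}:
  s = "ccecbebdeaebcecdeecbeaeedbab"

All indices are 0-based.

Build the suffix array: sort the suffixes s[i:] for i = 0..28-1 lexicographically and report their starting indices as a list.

sorted suffixes:
  #0 SA[0]=26  'ab'
  #1 SA[1]=9  'aebcecdeecbeaeedbab'
  #2 SA[2]=21  'aeedbab'
  #3 SA[3]=27  'b'
  #4 SA[4]=25  'bab'
  #5 SA[5]=11  'bcecdeecbeaeedbab'
  #6 SA[6]=6  'bdeaebcecdeecbeaeedbab'
  #7 SA[7]=19  'beaeedbab'
  #8 SA[8]=4  'bebdeaebcecdeecbeaeedbab'
  #9 SA[9]=18  'cbeaeedbab'
  #10 SA[10]=3  'cbebdeaebcecdeecbeaeedbab'
  #11 SA[11]=0  'ccecbebdeaebcecdeecbeaeedbab'
  #12 SA[12]=14  'cdeecbeaeedbab'
  #13 SA[13]=1  'cecbebdeaebcecdeecbeaeedbab'
  #14 SA[14]=12  'cecdeecbeaeedbab'
  #15 SA[15]=24  'dbab'
  #16 SA[16]=7  'deaebcecdeecbeaeedbab'
  #17 SA[17]=15  'deecbeaeedbab'
  #18 SA[18]=8  'eaebcecdeecbeaeedbab'
  #19 SA[19]=20  'eaeedbab'
  #20 SA[20]=10  'ebcecdeecbeaeedbab'
  #21 SA[21]=5  'ebdeaebcecdeecbeaeedbab'
  #22 SA[22]=17  'ecbeaeedbab'
  #23 SA[23]=2  'ecbebdeaebcecdeecbeaeedbab'
  #24 SA[24]=13  'ecdeecbeaeedbab'
  #25 SA[25]=23  'edbab'
  #26 SA[26]=16  'eecbeaeedbab'
  #27 SA[27]=22  'eedbab'

[26, 9, 21, 27, 25, 11, 6, 19, 4, 18, 3, 0, 14, 1, 12, 24, 7, 15, 8, 20, 10, 5, 17, 2, 13, 23, 16, 22]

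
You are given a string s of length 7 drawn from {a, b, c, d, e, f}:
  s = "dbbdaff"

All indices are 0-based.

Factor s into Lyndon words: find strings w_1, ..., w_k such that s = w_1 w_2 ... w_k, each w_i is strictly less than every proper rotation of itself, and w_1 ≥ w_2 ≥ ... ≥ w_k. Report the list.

emit factor 1: 'd' (i=0, period=1)
emit factor 2: 'bbd' (i=1, period=3)
emit factor 3: 'aff' (i=4, period=3)

["d", "bbd", "aff"]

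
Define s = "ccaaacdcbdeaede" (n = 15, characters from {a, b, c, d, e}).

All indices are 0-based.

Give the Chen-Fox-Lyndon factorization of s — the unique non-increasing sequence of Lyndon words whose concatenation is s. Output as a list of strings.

["c", "c", "aaacdcbdeaede"]

emit factor 1: 'c' (i=0, period=1)
emit factor 2: 'c' (i=1, period=1)
emit factor 3: 'aaacdcbdeaede' (i=2, period=13)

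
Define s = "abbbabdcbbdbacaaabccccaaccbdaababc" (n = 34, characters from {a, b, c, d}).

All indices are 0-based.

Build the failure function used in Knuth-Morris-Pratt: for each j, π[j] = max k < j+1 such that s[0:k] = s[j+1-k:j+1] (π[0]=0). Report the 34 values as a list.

[0, 0, 0, 0, 1, 2, 0, 0, 0, 0, 0, 0, 1, 0, 1, 1, 1, 2, 0, 0, 0, 0, 1, 1, 0, 0, 0, 0, 1, 1, 2, 1, 2, 0]

π[0] = 0
j=1 s[j]='b': π[1]=0 (border '')
j=2 s[j]='b': π[2]=0 (border '')
j=3 s[j]='b': π[3]=0 (border '')
j=4 s[j]='a': π[4]=1 (border 'a')
j=5 s[j]='b': π[5]=2 (border 'ab')
j=6 s[j]='d': k: 2→0; π[6]=0 (border '')
j=7 s[j]='c': π[7]=0 (border '')
j=8 s[j]='b': π[8]=0 (border '')
j=9 s[j]='b': π[9]=0 (border '')
j=10 s[j]='d': π[10]=0 (border '')
j=11 s[j]='b': π[11]=0 (border '')
j=12 s[j]='a': π[12]=1 (border 'a')
j=13 s[j]='c': k: 1→0; π[13]=0 (border '')
j=14 s[j]='a': π[14]=1 (border 'a')
j=15 s[j]='a': k: 1→0; π[15]=1 (border 'a')
j=16 s[j]='a': k: 1→0; π[16]=1 (border 'a')
j=17 s[j]='b': π[17]=2 (border 'ab')
j=18 s[j]='c': k: 2→0; π[18]=0 (border '')
j=19 s[j]='c': π[19]=0 (border '')
j=20 s[j]='c': π[20]=0 (border '')
j=21 s[j]='c': π[21]=0 (border '')
j=22 s[j]='a': π[22]=1 (border 'a')
j=23 s[j]='a': k: 1→0; π[23]=1 (border 'a')
j=24 s[j]='c': k: 1→0; π[24]=0 (border '')
j=25 s[j]='c': π[25]=0 (border '')
j=26 s[j]='b': π[26]=0 (border '')
j=27 s[j]='d': π[27]=0 (border '')
j=28 s[j]='a': π[28]=1 (border 'a')
j=29 s[j]='a': k: 1→0; π[29]=1 (border 'a')
j=30 s[j]='b': π[30]=2 (border 'ab')
j=31 s[j]='a': k: 2→0; π[31]=1 (border 'a')
j=32 s[j]='b': π[32]=2 (border 'ab')
j=33 s[j]='c': k: 2→0; π[33]=0 (border '')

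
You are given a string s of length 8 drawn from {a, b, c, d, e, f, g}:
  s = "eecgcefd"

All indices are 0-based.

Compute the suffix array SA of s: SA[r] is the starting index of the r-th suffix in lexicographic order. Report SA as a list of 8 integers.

[4, 2, 7, 1, 0, 5, 6, 3]

rank→(start, suffix):
  0 → (4, 'cefd')
  1 → (2, 'cgcefd')
  2 → (7, 'd')
  3 → (1, 'ecgcefd')
  4 → (0, 'eecgcefd')
  5 → (5, 'efd')
  6 → (6, 'fd')
  7 → (3, 'gcefd')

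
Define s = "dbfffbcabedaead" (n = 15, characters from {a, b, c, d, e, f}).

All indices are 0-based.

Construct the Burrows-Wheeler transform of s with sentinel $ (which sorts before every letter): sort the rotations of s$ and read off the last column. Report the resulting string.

dcedfadbae$abffb

rank  rotation          last
    0  $dbfffbcabedaead  d
    1  abedaead$dbfffbc  c
    2  ad$dbfffbcabedae  e
    3  aead$dbfffbcabed  d
    4  bcabedaead$dbfff  f
    5  bedaead$dbfffbca  a
    6  bfffbcabedaead$d  d
    7  cabedaead$dbfffb  b
    8  d$dbfffbcabedaea  a
    9  daead$dbfffbcabe  e
   10  dbfffbcabedaead$  $
   11  ead$dbfffbcabeda  a
   12  edaead$dbfffbcab  b
   13  fbcabedaead$dbff  f
   14  ffbcabedaead$dbf  f
   15  fffbcabedaead$db  b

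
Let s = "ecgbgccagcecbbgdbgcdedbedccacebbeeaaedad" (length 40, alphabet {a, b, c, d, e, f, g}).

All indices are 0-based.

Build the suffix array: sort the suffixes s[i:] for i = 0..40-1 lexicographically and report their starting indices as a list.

[34, 27, 38, 35, 7, 30, 12, 22, 31, 3, 16, 13, 26, 6, 11, 25, 5, 18, 28, 9, 1, 39, 37, 21, 15, 24, 19, 33, 29, 10, 0, 36, 20, 23, 32, 2, 4, 17, 8, 14]

sorted suffixes:
  #0 SA[0]=34  'aaedad'
  #1 SA[1]=27  'acebbeeaaedad'
  #2 SA[2]=38  'ad'
  #3 SA[3]=35  'aedad'
  #4 SA[4]=7  'agcecbbgdbgcdedbedccacebbeeaaedad'
  #5 SA[5]=30  'bbeeaaedad'
  #6 SA[6]=12  'bbgdbgcdedbedccacebbeeaaedad'
  #7 SA[7]=22  'bedccacebbeeaaedad'
  #8 SA[8]=31  'beeaaedad'
  #9 SA[9]=3  'bgccagcecbbgdbgcdedbedccacebbeeaaedad'
  #10 SA[10]=16  'bgcdedbedccacebbeeaaedad'
  #11 SA[11]=13  'bgdbgcdedbedccacebbeeaaedad'
  #12 SA[12]=26  'cacebbeeaaedad'
  #13 SA[13]=6  'cagcecbbgdbgcdedbedccacebbeeaaedad'
  #14 SA[14]=11  'cbbgdbgcdedbedccacebbeeaaedad'
  #15 SA[15]=25  'ccacebbeeaaedad'
  #16 SA[16]=5  'ccagcecbbgdbgcdedbedccacebbeeaaedad'
  #17 SA[17]=18  'cdedbedccacebbeeaaedad'
  #18 SA[18]=28  'cebbeeaaedad'
  #19 SA[19]=9  'cecbbgdbgcdedbedccacebbeeaaedad'
  #20 SA[20]=1  'cgbgccagcecbbgdbgcdedbedccacebbeeaaedad'
  #21 SA[21]=39  'd'
  #22 SA[22]=37  'dad'
  #23 SA[23]=21  'dbedccacebbeeaaedad'
  #24 SA[24]=15  'dbgcdedbedccacebbeeaaedad'
  #25 SA[25]=24  'dccacebbeeaaedad'
  #26 SA[26]=19  'dedbedccacebbeeaaedad'
  #27 SA[27]=33  'eaaedad'
  #28 SA[28]=29  'ebbeeaaedad'
  #29 SA[29]=10  'ecbbgdbgcdedbedccacebbeeaaedad'
  #30 SA[30]=0  'ecgbgccagcecbbgdbgcdedbedccacebbeeaaedad'
  #31 SA[31]=36  'edad'
  #32 SA[32]=20  'edbedccacebbeeaaedad'
  #33 SA[33]=23  'edccacebbeeaaedad'
  #34 SA[34]=32  'eeaaedad'
  #35 SA[35]=2  'gbgccagcecbbgdbgcdedbedccacebbeeaaedad'
  #36 SA[36]=4  'gccagcecbbgdbgcdedbedccacebbeeaaedad'
  #37 SA[37]=17  'gcdedbedccacebbeeaaedad'
  #38 SA[38]=8  'gcecbbgdbgcdedbedccacebbeeaaedad'
  #39 SA[39]=14  'gdbgcdedbedccacebbeeaaedad'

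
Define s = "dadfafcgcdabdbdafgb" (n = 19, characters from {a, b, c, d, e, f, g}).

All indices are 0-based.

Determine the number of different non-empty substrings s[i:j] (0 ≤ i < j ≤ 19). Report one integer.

173

sorted suffixes:
  #0 SA[0]=10  'abdbdafgb'
  #1 SA[1]=1  'adfafcgcdabdbdafgb'
  #2 SA[2]=4  'afcgcdabdbdafgb'
  #3 SA[3]=15  'afgb'
  #4 SA[4]=18  'b'
  #5 SA[5]=13  'bdafgb'
  #6 SA[6]=11  'bdbdafgb'
  #7 SA[7]=8  'cdabdbdafgb'
  #8 SA[8]=6  'cgcdabdbdafgb'
  #9 SA[9]=9  'dabdbdafgb'
  #10 SA[10]=0  'dadfafcgcdabdbdafgb'
  #11 SA[11]=14  'dafgb'
  #12 SA[12]=12  'dbdafgb'
  #13 SA[13]=2  'dfafcgcdabdbdafgb'
  #14 SA[14]=3  'fafcgcdabdbdafgb'
  #15 SA[15]=5  'fcgcdabdbdafgb'
  #16 SA[16]=16  'fgb'
  #17 SA[17]=17  'gb'
  #18 SA[18]=7  'gcdabdbdafgb'

SA = [10, 1, 4, 15, 18, 13, 11, 8, 6, 9, 0, 14, 12, 2, 3, 5, 16, 17, 7]
rank  pair      lcp
   1  s[10:],s[1:]  1  'a'
   2  s[1:],s[4:]  1  'a'
   3  s[4:],s[15:]  2  'af'
   4  s[15:],s[18:]  0  ''
   5  s[18:],s[13:]  1  'b'
   6  s[13:],s[11:]  2  'bd'
   7  s[11:],s[8:]  0  ''
   8  s[8:],s[6:]  1  'c'
   9  s[6:],s[9:]  0  ''
  10  s[9:],s[0:]  2  'da'
  11  s[0:],s[14:]  2  'da'
  12  s[14:],s[12:]  1  'd'
  13  s[12:],s[2:]  1  'd'
  14  s[2:],s[3:]  0  ''
  15  s[3:],s[5:]  1  'f'
  16  s[5:],s[16:]  1  'f'
  17  s[16:],s[17:]  0  ''
  18  s[17:],s[7:]  1  'g'

n(n+1)/2 = 19·20/2 = 190
Σ LCP = 0 + 1 + 1 + 2 + 0 + 1 + 2 + 0 + 1 + 0 + 2 + 2 + 1 + 1 + 0 + 1 + 1 + 0 + 1 = 17
distinct = 190 − 17 = 173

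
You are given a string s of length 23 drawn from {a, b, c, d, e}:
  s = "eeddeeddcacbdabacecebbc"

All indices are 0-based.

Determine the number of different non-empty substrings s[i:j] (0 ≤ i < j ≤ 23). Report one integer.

rank | idx | suffix
   0 |  13 | abacecebbc
   1 |   9 | acbdabacecebbc
   2 |  15 | acecebbc
   3 |  14 | bacecebbc
   4 |  20 | bbc
   5 |  21 | bc
   6 |  11 | bdabacecebbc
   7 |  22 | c
   8 |   8 | cacbdabacecebbc
   9 |  10 | cbdabacecebbc
  10 |  18 | cebbc
  11 |  16 | cecebbc
  12 |  12 | dabacecebbc
  13 |   7 | dcacbdabacecebbc
  14 |   6 | ddcacbdabacecebbc
  15 |   2 | ddeeddcacbdabacecebbc
  16 |   3 | deeddcacbdabacecebbc
  17 |  19 | ebbc
  18 |  17 | ecebbc
  19 |   5 | eddcacbdabacecebbc
  20 |   1 | eddeeddcacbdabacecebbc
  21 |   4 | eeddcacbdabacecebbc
  22 |   0 | eeddeeddcacbdabacecebbc

SA = [13, 9, 15, 14, 20, 21, 11, 22, 8, 10, 18, 16, 12, 7, 6, 2, 3, 19, 17, 5, 1, 4, 0]
i: (SA[i-1],SA[i]) lcp shared
  1: (13,9) 1 'a'
  2: (9,15) 2 'ac'
  3: (15,14) 0 ''
  4: (14,20) 1 'b'
  5: (20,21) 1 'b'
  6: (21,11) 1 'b'
  7: (11,22) 0 ''
  8: (22,8) 1 'c'
  9: (8,10) 1 'c'
  10: (10,18) 1 'c'
  11: (18,16) 2 'ce'
  12: (16,12) 0 ''
  13: (12,7) 1 'd'
  14: (7,6) 1 'd'
  15: (6,2) 2 'dd'
  16: (2,3) 1 'd'
  17: (3,19) 0 ''
  18: (19,17) 1 'e'
  19: (17,5) 1 'e'
  20: (5,1) 3 'edd'
  21: (1,4) 1 'e'
  22: (4,0) 4 'eedd'

n(n+1)/2 = 23·24/2 = 276
Σ LCP = 0 + 1 + 2 + 0 + 1 + 1 + 1 + 0 + 1 + 1 + 1 + 2 + 0 + 1 + 1 + 2 + 1 + 0 + 1 + 1 + 3 + 1 + 4 = 26
distinct = 276 − 26 = 250

250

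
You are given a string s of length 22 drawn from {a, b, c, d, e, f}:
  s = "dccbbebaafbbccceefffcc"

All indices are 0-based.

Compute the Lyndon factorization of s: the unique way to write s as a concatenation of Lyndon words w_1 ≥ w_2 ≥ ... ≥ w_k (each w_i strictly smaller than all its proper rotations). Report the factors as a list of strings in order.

emit factor 1: 'd' (i=0, period=1)
emit factor 2: 'c' (i=1, period=1)
emit factor 3: 'c' (i=2, period=1)
emit factor 4: 'bbe' (i=3, period=3)
emit factor 5: 'b' (i=6, period=1)
emit factor 6: 'aafbbccceefffcc' (i=7, period=15)

["d", "c", "c", "bbe", "b", "aafbbccceefffcc"]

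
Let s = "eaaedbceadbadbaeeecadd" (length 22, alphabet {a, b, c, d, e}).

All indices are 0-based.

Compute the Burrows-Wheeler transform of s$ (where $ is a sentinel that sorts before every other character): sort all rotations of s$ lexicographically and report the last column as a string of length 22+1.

rank  rotation                 last
    0  $eaaedbceadbadbaeeecadd  d
    1  aaedbceadbadbaeeecadd$e  e
    2  adbadbaeeecadd$eaaedbce  e
    3  adbaeeecadd$eaaedbceadb  b
    4  add$eaaedbceadbadbaeeec  c
    5  aedbceadbadbaeeecadd$ea  a
    6  aeeecadd$eaaedbceadbadb  b
    7  badbaeeecadd$eaaedbcead  d
    8  baeeecadd$eaaedbceadbad  d
    9  bceadbadbaeeecadd$eaaed  d
   10  cadd$eaaedbceadbadbaeee  e
   11  ceadbadbaeeecadd$eaaedb  b
   12  d$eaaedbceadbadbaeeecad  d
   13  dbadbaeeecadd$eaaedbcea  a
   14  dbaeeecadd$eaaedbceadba  a
   15  dbceadbadbaeeecadd$eaae  e
   16  dd$eaaedbceadbadbaeeeca  a
   17  eaaedbceadbadbaeeecadd$  $
   18  eadbadbaeeecadd$eaaedbc  c
   19  ecadd$eaaedbceadbadbaee  e
   20  edbceadbadbaeeecadd$eaa  a
   21  eecadd$eaaedbceadbadbae  e
   22  eeecadd$eaaedbceadbadba  a

deebcabdddebdaaea$ceaea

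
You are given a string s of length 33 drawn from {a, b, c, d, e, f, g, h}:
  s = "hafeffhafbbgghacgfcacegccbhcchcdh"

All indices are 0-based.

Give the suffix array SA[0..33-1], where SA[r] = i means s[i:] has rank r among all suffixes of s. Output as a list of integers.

[19, 14, 7, 1, 9, 10, 25, 18, 24, 23, 27, 30, 20, 15, 28, 31, 3, 21, 8, 17, 2, 4, 5, 22, 16, 11, 12, 32, 13, 6, 0, 26, 29]

sorted suffixes:
  #0 SA[0]=19  'acegccbhcchcdh'
  #1 SA[1]=14  'acgfcacegccbhcchcdh'
  #2 SA[2]=7  'afbbgghacgfcacegccbhcchcdh'
  #3 SA[3]=1  'afeffhafbbgghacgfcacegccbhcchcdh'
  #4 SA[4]=9  'bbgghacgfcacegccbhcchcdh'
  #5 SA[5]=10  'bgghacgfcacegccbhcchcdh'
  #6 SA[6]=25  'bhcchcdh'
  #7 SA[7]=18  'cacegccbhcchcdh'
  #8 SA[8]=24  'cbhcchcdh'
  #9 SA[9]=23  'ccbhcchcdh'
  #10 SA[10]=27  'cchcdh'
  #11 SA[11]=30  'cdh'
  #12 SA[12]=20  'cegccbhcchcdh'
  #13 SA[13]=15  'cgfcacegccbhcchcdh'
  #14 SA[14]=28  'chcdh'
  #15 SA[15]=31  'dh'
  #16 SA[16]=3  'effhafbbgghacgfcacegccbhcchcdh'
  #17 SA[17]=21  'egccbhcchcdh'
  #18 SA[18]=8  'fbbgghacgfcacegccbhcchcdh'
  #19 SA[19]=17  'fcacegccbhcchcdh'
  #20 SA[20]=2  'feffhafbbgghacgfcacegccbhcchcdh'
  #21 SA[21]=4  'ffhafbbgghacgfcacegccbhcchcdh'
  #22 SA[22]=5  'fhafbbgghacgfcacegccbhcchcdh'
  #23 SA[23]=22  'gccbhcchcdh'
  #24 SA[24]=16  'gfcacegccbhcchcdh'
  #25 SA[25]=11  'gghacgfcacegccbhcchcdh'
  #26 SA[26]=12  'ghacgfcacegccbhcchcdh'
  #27 SA[27]=32  'h'
  #28 SA[28]=13  'hacgfcacegccbhcchcdh'
  #29 SA[29]=6  'hafbbgghacgfcacegccbhcchcdh'
  #30 SA[30]=0  'hafeffhafbbgghacgfcacegccbhcchcdh'
  #31 SA[31]=26  'hcchcdh'
  #32 SA[32]=29  'hcdh'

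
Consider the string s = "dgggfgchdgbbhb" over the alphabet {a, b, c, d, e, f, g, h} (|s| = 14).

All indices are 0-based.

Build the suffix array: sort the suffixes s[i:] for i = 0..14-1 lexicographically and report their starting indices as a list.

[13, 10, 11, 6, 8, 0, 4, 9, 5, 3, 2, 1, 12, 7]

rank | idx | suffix
   0 |  13 | b
   1 |  10 | bbhb
   2 |  11 | bhb
   3 |   6 | chdgbbhb
   4 |   8 | dgbbhb
   5 |   0 | dgggfgchdgbbhb
   6 |   4 | fgchdgbbhb
   7 |   9 | gbbhb
   8 |   5 | gchdgbbhb
   9 |   3 | gfgchdgbbhb
  10 |   2 | ggfgchdgbbhb
  11 |   1 | gggfgchdgbbhb
  12 |  12 | hb
  13 |   7 | hdgbbhb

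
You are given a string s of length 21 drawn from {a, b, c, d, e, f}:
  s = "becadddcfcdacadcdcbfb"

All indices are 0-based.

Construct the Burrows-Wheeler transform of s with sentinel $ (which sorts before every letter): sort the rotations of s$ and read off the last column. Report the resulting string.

bdccf$caedfddccaddabbc

rank  rotation                last
    0  $becadddcfcdacadcdcbfb  b
    1  acadcdcbfb$becadddcfcd  d
    2  adcdcbfb$becadddcfcdac  c
    3  adddcfcdacadcdcbfb$bec  c
    4  b$becadddcfcdacadcdcbf  f
    5  becadddcfcdacadcdcbfb$  $
    6  bfb$becadddcfcdacadcdc  c
    7  cadcdcbfb$becadddcfcda  a
    8  cadddcfcdacadcdcbfb$be  e
    9  cbfb$becadddcfcdacadcd  d
   10  cdacadcdcbfb$becadddcf  f
   11  cdcbfb$becadddcfcdacad  d
   12  cfcdacadcdcbfb$becaddd  d
   13  dacadcdcbfb$becadddcfc  c
   14  dcbfb$becadddcfcdacadc  c
   15  dcdcbfb$becadddcfcdaca  a
   16  dcfcdacadcdcbfb$becadd  d
   17  ddcfcdacadcdcbfb$becad  d
   18  dddcfcdacadcdcbfb$beca  a
   19  ecadddcfcdacadcdcbfb$b  b
   20  fb$becadddcfcdacadcdcb  b
   21  fcdacadcdcbfb$becadddc  c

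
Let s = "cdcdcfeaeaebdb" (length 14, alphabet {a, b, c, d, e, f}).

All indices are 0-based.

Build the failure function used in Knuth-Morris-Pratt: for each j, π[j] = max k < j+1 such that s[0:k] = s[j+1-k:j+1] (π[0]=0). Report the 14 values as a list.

π[0] = 0
j=1 s[j]='d': π[1]=0 (border '')
j=2 s[j]='c': π[2]=1 (border 'c')
j=3 s[j]='d': π[3]=2 (border 'cd')
j=4 s[j]='c': π[4]=3 (border 'cdc')
j=5 s[j]='f': k: 3→1→0; π[5]=0 (border '')
j=6 s[j]='e': π[6]=0 (border '')
j=7 s[j]='a': π[7]=0 (border '')
j=8 s[j]='e': π[8]=0 (border '')
j=9 s[j]='a': π[9]=0 (border '')
j=10 s[j]='e': π[10]=0 (border '')
j=11 s[j]='b': π[11]=0 (border '')
j=12 s[j]='d': π[12]=0 (border '')
j=13 s[j]='b': π[13]=0 (border '')

[0, 0, 1, 2, 3, 0, 0, 0, 0, 0, 0, 0, 0, 0]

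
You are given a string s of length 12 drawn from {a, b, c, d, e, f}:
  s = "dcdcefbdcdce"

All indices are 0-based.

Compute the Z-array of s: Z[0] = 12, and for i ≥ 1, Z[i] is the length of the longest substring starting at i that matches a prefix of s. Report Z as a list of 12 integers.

[12, 0, 2, 0, 0, 0, 0, 5, 0, 2, 0, 0]

Z[0]=12
i=1: fresh scan; Z[1]=0
i=2: fresh scan; Z[2]=2 scan→box=[2,4)
i=3: min(r-i=1, Z[1]=0)=0; Z[3]=0
i=4: fresh scan; Z[4]=0
i=5: fresh scan; Z[5]=0
i=6: fresh scan; Z[6]=0
i=7: fresh scan; Z[7]=5 scan→box=[7,12)
i=8: min(r-i=4, Z[1]=0)=0; Z[8]=0
i=9: min(r-i=3, Z[2]=2)=2; Z[9]=2
i=10: min(r-i=2, Z[3]=0)=0; Z[10]=0
i=11: min(r-i=1, Z[4]=0)=0; Z[11]=0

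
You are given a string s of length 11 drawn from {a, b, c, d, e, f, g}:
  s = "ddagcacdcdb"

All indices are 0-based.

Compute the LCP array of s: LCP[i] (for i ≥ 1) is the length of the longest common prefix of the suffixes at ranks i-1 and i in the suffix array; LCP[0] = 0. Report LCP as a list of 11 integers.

rank→(start, suffix):
  0 → (5, 'acdcdb')
  1 → (2, 'agcacdcdb')
  2 → (10, 'b')
  3 → (4, 'cacdcdb')
  4 → (8, 'cdb')
  5 → (6, 'cdcdb')
  6 → (1, 'dagcacdcdb')
  7 → (9, 'db')
  8 → (7, 'dcdb')
  9 → (0, 'ddagcacdcdb')
  10 → (3, 'gcacdcdb')

SA = [5, 2, 10, 4, 8, 6, 1, 9, 7, 0, 3]
i: (SA[i-1],SA[i]) lcp shared
  1: (5,2) 1 'a'
  2: (2,10) 0 ''
  3: (10,4) 0 ''
  4: (4,8) 1 'c'
  5: (8,6) 2 'cd'
  6: (6,1) 0 ''
  7: (1,9) 1 'd'
  8: (9,7) 1 'd'
  9: (7,0) 1 'd'
  10: (0,3) 0 ''

[0, 1, 0, 0, 1, 2, 0, 1, 1, 1, 0]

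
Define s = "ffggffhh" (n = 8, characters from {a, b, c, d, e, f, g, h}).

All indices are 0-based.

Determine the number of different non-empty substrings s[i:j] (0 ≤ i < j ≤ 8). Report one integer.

30

rank | idx | suffix
   0 |   0 | ffggffhh
   1 |   4 | ffhh
   2 |   1 | fggffhh
   3 |   5 | fhh
   4 |   3 | gffhh
   5 |   2 | ggffhh
   6 |   7 | h
   7 |   6 | hh

SA = [0, 4, 1, 5, 3, 2, 7, 6]
i: (SA[i-1],SA[i]) lcp shared
  1: (0,4) 2 'ff'
  2: (4,1) 1 'f'
  3: (1,5) 1 'f'
  4: (5,3) 0 ''
  5: (3,2) 1 'g'
  6: (2,7) 0 ''
  7: (7,6) 1 'h'

n(n+1)/2 = 8·9/2 = 36
Σ LCP = 0 + 2 + 1 + 1 + 0 + 1 + 0 + 1 = 6
distinct = 36 − 6 = 30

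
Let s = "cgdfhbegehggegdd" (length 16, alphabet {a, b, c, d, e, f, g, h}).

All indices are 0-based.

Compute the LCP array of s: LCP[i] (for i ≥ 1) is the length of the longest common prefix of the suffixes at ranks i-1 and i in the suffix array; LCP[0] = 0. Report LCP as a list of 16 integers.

[0, 0, 0, 1, 1, 0, 2, 1, 0, 0, 2, 1, 2, 1, 0, 1]

rank→(start, suffix):
  0 → (5, 'begehggegdd')
  1 → (0, 'cgdfhbegehggegdd')
  2 → (15, 'd')
  3 → (14, 'dd')
  4 → (2, 'dfhbegehggegdd')
  5 → (12, 'egdd')
  6 → (6, 'egehggegdd')
  7 → (8, 'ehggegdd')
  8 → (3, 'fhbegehggegdd')
  9 → (13, 'gdd')
  10 → (1, 'gdfhbegehggegdd')
  11 → (11, 'gegdd')
  12 → (7, 'gehggegdd')
  13 → (10, 'ggegdd')
  14 → (4, 'hbegehggegdd')
  15 → (9, 'hggegdd')

SA = [5, 0, 15, 14, 2, 12, 6, 8, 3, 13, 1, 11, 7, 10, 4, 9]
rank  pair      lcp
   1  s[5:],s[0:]  0  ''
   2  s[0:],s[15:]  0  ''
   3  s[15:],s[14:]  1  'd'
   4  s[14:],s[2:]  1  'd'
   5  s[2:],s[12:]  0  ''
   6  s[12:],s[6:]  2  'eg'
   7  s[6:],s[8:]  1  'e'
   8  s[8:],s[3:]  0  ''
   9  s[3:],s[13:]  0  ''
  10  s[13:],s[1:]  2  'gd'
  11  s[1:],s[11:]  1  'g'
  12  s[11:],s[7:]  2  'ge'
  13  s[7:],s[10:]  1  'g'
  14  s[10:],s[4:]  0  ''
  15  s[4:],s[9:]  1  'h'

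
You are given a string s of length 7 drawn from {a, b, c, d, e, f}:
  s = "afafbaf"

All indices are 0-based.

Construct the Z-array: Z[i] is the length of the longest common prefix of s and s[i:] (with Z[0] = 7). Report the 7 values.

[7, 0, 2, 0, 0, 2, 0]

Z[0]=7
i=1: i≥r, start 0; Z[1]=0
i=2: i≥r, start 0; Z[2]=2 extend→box=[2,4)
i=3: min(r-i=1, Z[1]=0)=0; Z[3]=0
i=4: i≥r, start 0; Z[4]=0
i=5: i≥r, start 0; Z[5]=2 extend→box=[5,7)
i=6: min(r-i=1, Z[1]=0)=0; Z[6]=0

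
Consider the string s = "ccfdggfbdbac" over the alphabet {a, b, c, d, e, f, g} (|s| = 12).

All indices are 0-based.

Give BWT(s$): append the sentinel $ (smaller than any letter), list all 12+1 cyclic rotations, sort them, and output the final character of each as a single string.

cbdfa$cbfgcgd

rank  rotation       last
    0  $ccfdggfbdbac  c
    1  ac$ccfdggfbdb  b
    2  bac$ccfdggfbd  d
    3  bdbac$ccfdggf  f
    4  c$ccfdggfbdba  a
    5  ccfdggfbdbac$  $
    6  cfdggfbdbac$c  c
    7  dbac$ccfdggfb  b
    8  dggfbdbac$ccf  f
    9  fbdbac$ccfdgg  g
   10  fdggfbdbac$cc  c
   11  gfbdbac$ccfdg  g
   12  ggfbdbac$ccfd  d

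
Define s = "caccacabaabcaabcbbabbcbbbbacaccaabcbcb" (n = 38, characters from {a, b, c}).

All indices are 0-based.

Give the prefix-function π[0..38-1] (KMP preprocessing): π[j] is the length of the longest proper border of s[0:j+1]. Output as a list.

π[0] = 0
j=1 s[j]='a': π[1]=0 (border '')
j=2 s[j]='c': π[2]=1 (border 'c')
j=3 s[j]='c': k: 1→0; π[3]=1 (border 'c')
j=4 s[j]='a': π[4]=2 (border 'ca')
j=5 s[j]='c': π[5]=3 (border 'cac')
j=6 s[j]='a': k: 3→1; π[6]=2 (border 'ca')
j=7 s[j]='b': k: 2→0; π[7]=0 (border '')
j=8 s[j]='a': π[8]=0 (border '')
j=9 s[j]='a': π[9]=0 (border '')
j=10 s[j]='b': π[10]=0 (border '')
j=11 s[j]='c': π[11]=1 (border 'c')
j=12 s[j]='a': π[12]=2 (border 'ca')
j=13 s[j]='a': k: 2→0; π[13]=0 (border '')
j=14 s[j]='b': π[14]=0 (border '')
j=15 s[j]='c': π[15]=1 (border 'c')
j=16 s[j]='b': k: 1→0; π[16]=0 (border '')
j=17 s[j]='b': π[17]=0 (border '')
j=18 s[j]='a': π[18]=0 (border '')
j=19 s[j]='b': π[19]=0 (border '')
j=20 s[j]='b': π[20]=0 (border '')
j=21 s[j]='c': π[21]=1 (border 'c')
j=22 s[j]='b': k: 1→0; π[22]=0 (border '')
j=23 s[j]='b': π[23]=0 (border '')
j=24 s[j]='b': π[24]=0 (border '')
j=25 s[j]='b': π[25]=0 (border '')
j=26 s[j]='a': π[26]=0 (border '')
j=27 s[j]='c': π[27]=1 (border 'c')
j=28 s[j]='a': π[28]=2 (border 'ca')
j=29 s[j]='c': π[29]=3 (border 'cac')
j=30 s[j]='c': π[30]=4 (border 'cacc')
j=31 s[j]='a': π[31]=5 (border 'cacca')
j=32 s[j]='a': k: 5→2→0; π[32]=0 (border '')
j=33 s[j]='b': π[33]=0 (border '')
j=34 s[j]='c': π[34]=1 (border 'c')
j=35 s[j]='b': k: 1→0; π[35]=0 (border '')
j=36 s[j]='c': π[36]=1 (border 'c')
j=37 s[j]='b': k: 1→0; π[37]=0 (border '')

[0, 0, 1, 1, 2, 3, 2, 0, 0, 0, 0, 1, 2, 0, 0, 1, 0, 0, 0, 0, 0, 1, 0, 0, 0, 0, 0, 1, 2, 3, 4, 5, 0, 0, 1, 0, 1, 0]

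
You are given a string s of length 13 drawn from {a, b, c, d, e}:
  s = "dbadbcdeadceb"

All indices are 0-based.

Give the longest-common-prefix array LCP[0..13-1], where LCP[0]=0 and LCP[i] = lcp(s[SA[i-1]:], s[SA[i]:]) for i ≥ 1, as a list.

[0, 2, 0, 1, 1, 0, 1, 0, 2, 1, 1, 0, 1]

rank→(start, suffix):
  0 → (2, 'adbcdeadceb')
  1 → (8, 'adceb')
  2 → (12, 'b')
  3 → (1, 'badbcdeadceb')
  4 → (4, 'bcdeadceb')
  5 → (5, 'cdeadceb')
  6 → (10, 'ceb')
  7 → (0, 'dbadbcdeadceb')
  8 → (3, 'dbcdeadceb')
  9 → (9, 'dceb')
  10 → (6, 'deadceb')
  11 → (7, 'eadceb')
  12 → (11, 'eb')

SA = [2, 8, 12, 1, 4, 5, 10, 0, 3, 9, 6, 7, 11]
i: (SA[i-1],SA[i]) lcp shared
  1: (2,8) 2 'ad'
  2: (8,12) 0 ''
  3: (12,1) 1 'b'
  4: (1,4) 1 'b'
  5: (4,5) 0 ''
  6: (5,10) 1 'c'
  7: (10,0) 0 ''
  8: (0,3) 2 'db'
  9: (3,9) 1 'd'
  10: (9,6) 1 'd'
  11: (6,7) 0 ''
  12: (7,11) 1 'e'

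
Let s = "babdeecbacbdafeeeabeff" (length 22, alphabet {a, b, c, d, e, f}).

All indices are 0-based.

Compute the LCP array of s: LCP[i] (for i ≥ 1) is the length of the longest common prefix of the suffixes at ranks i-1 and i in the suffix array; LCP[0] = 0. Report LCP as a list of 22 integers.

[0, 2, 1, 1, 0, 2, 1, 2, 1, 0, 2, 0, 1, 0, 1, 1, 2, 2, 1, 0, 1, 1]

rank→(start, suffix):
  0 → (1, 'abdeecbacbdafeeeabeff')
  1 → (17, 'abeff')
  2 → (8, 'acbdafeeeabeff')
  3 → (12, 'afeeeabeff')
  4 → (0, 'babdeecbacbdafeeeabeff')
  5 → (7, 'bacbdafeeeabeff')
  6 → (10, 'bdafeeeabeff')
  7 → (2, 'bdeecbacbdafeeeabeff')
  8 → (18, 'beff')
  9 → (6, 'cbacbdafeeeabeff')
  10 → (9, 'cbdafeeeabeff')
  11 → (11, 'dafeeeabeff')
  12 → (3, 'deecbacbdafeeeabeff')
  13 → (16, 'eabeff')
  14 → (5, 'ecbacbdafeeeabeff')
  15 → (15, 'eeabeff')
  16 → (4, 'eecbacbdafeeeabeff')
  17 → (14, 'eeeabeff')
  18 → (19, 'eff')
  19 → (21, 'f')
  20 → (13, 'feeeabeff')
  21 → (20, 'ff')

SA = [1, 17, 8, 12, 0, 7, 10, 2, 18, 6, 9, 11, 3, 16, 5, 15, 4, 14, 19, 21, 13, 20]
[i] adj suffixes → lcp
  [1] 1/17 → 2 ('ab')
  [2] 17/8 → 1 ('a')
  [3] 8/12 → 1 ('a')
  [4] 12/0 → 0 ('')
  [5] 0/7 → 2 ('ba')
  [6] 7/10 → 1 ('b')
  [7] 10/2 → 2 ('bd')
  [8] 2/18 → 1 ('b')
  [9] 18/6 → 0 ('')
  [10] 6/9 → 2 ('cb')
  [11] 9/11 → 0 ('')
  [12] 11/3 → 1 ('d')
  [13] 3/16 → 0 ('')
  [14] 16/5 → 1 ('e')
  [15] 5/15 → 1 ('e')
  [16] 15/4 → 2 ('ee')
  [17] 4/14 → 2 ('ee')
  [18] 14/19 → 1 ('e')
  [19] 19/21 → 0 ('')
  [20] 21/13 → 1 ('f')
  [21] 13/20 → 1 ('f')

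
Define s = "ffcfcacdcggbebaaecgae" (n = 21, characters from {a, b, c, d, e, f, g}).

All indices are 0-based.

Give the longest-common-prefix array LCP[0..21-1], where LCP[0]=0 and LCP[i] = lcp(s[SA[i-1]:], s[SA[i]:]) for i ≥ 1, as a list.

rank | idx | suffix
   0 |  14 | aaecgae
   1 |   5 | acdcggbebaaecgae
   2 |  19 | ae
   3 |  15 | aecgae
   4 |  13 | baaecgae
   5 |  11 | bebaaecgae
   6 |   4 | cacdcggbebaaecgae
   7 |   6 | cdcggbebaaecgae
   8 |   2 | cfcacdcggbebaaecgae
   9 |  17 | cgae
  10 |   8 | cggbebaaecgae
  11 |   7 | dcggbebaaecgae
  12 |  20 | e
  13 |  12 | ebaaecgae
  14 |  16 | ecgae
  15 |   3 | fcacdcggbebaaecgae
  16 |   1 | fcfcacdcggbebaaecgae
  17 |   0 | ffcfcacdcggbebaaecgae
  18 |  18 | gae
  19 |  10 | gbebaaecgae
  20 |   9 | ggbebaaecgae

SA = [14, 5, 19, 15, 13, 11, 4, 6, 2, 17, 8, 7, 20, 12, 16, 3, 1, 0, 18, 10, 9]
rank  pair      lcp
   1  s[14:],s[5:]  1  'a'
   2  s[5:],s[19:]  1  'a'
   3  s[19:],s[15:]  2  'ae'
   4  s[15:],s[13:]  0  ''
   5  s[13:],s[11:]  1  'b'
   6  s[11:],s[4:]  0  ''
   7  s[4:],s[6:]  1  'c'
   8  s[6:],s[2:]  1  'c'
   9  s[2:],s[17:]  1  'c'
  10  s[17:],s[8:]  2  'cg'
  11  s[8:],s[7:]  0  ''
  12  s[7:],s[20:]  0  ''
  13  s[20:],s[12:]  1  'e'
  14  s[12:],s[16:]  1  'e'
  15  s[16:],s[3:]  0  ''
  16  s[3:],s[1:]  2  'fc'
  17  s[1:],s[0:]  1  'f'
  18  s[0:],s[18:]  0  ''
  19  s[18:],s[10:]  1  'g'
  20  s[10:],s[9:]  1  'g'

[0, 1, 1, 2, 0, 1, 0, 1, 1, 1, 2, 0, 0, 1, 1, 0, 2, 1, 0, 1, 1]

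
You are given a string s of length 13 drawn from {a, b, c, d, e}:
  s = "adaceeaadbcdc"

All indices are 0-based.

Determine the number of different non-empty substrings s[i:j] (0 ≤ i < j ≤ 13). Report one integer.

82

sorted suffixes:
  #0 SA[0]=6  'aadbcdc'
  #1 SA[1]=2  'aceeaadbcdc'
  #2 SA[2]=0  'adaceeaadbcdc'
  #3 SA[3]=7  'adbcdc'
  #4 SA[4]=9  'bcdc'
  #5 SA[5]=12  'c'
  #6 SA[6]=10  'cdc'
  #7 SA[7]=3  'ceeaadbcdc'
  #8 SA[8]=1  'daceeaadbcdc'
  #9 SA[9]=8  'dbcdc'
  #10 SA[10]=11  'dc'
  #11 SA[11]=5  'eaadbcdc'
  #12 SA[12]=4  'eeaadbcdc'

SA = [6, 2, 0, 7, 9, 12, 10, 3, 1, 8, 11, 5, 4]
rank  pair      lcp
   1  s[6:],s[2:]  1  'a'
   2  s[2:],s[0:]  1  'a'
   3  s[0:],s[7:]  2  'ad'
   4  s[7:],s[9:]  0  ''
   5  s[9:],s[12:]  0  ''
   6  s[12:],s[10:]  1  'c'
   7  s[10:],s[3:]  1  'c'
   8  s[3:],s[1:]  0  ''
   9  s[1:],s[8:]  1  'd'
  10  s[8:],s[11:]  1  'd'
  11  s[11:],s[5:]  0  ''
  12  s[5:],s[4:]  1  'e'

n(n+1)/2 = 13·14/2 = 91
Σ LCP = 0 + 1 + 1 + 2 + 0 + 0 + 1 + 1 + 0 + 1 + 1 + 0 + 1 = 9
distinct = 91 − 9 = 82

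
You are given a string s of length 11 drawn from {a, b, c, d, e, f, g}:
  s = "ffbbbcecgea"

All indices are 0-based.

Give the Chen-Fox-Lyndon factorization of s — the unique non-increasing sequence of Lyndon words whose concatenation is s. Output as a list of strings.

["f", "f", "bbbcecge", "a"]

emit factor 1: 'f' (i=0, period=1)
emit factor 2: 'f' (i=1, period=1)
emit factor 3: 'bbbcecge' (i=2, period=8)
emit factor 4: 'a' (i=10, period=1)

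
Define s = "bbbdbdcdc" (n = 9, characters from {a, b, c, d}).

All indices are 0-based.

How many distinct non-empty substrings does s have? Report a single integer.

36

rank | idx | suffix
   0 |   0 | bbbdbdcdc
   1 |   1 | bbdbdcdc
   2 |   2 | bdbdcdc
   3 |   4 | bdcdc
   4 |   8 | c
   5 |   6 | cdc
   6 |   3 | dbdcdc
   7 |   7 | dc
   8 |   5 | dcdc

SA = [0, 1, 2, 4, 8, 6, 3, 7, 5]
rank  pair      lcp
   1  s[0:],s[1:]  2  'bb'
   2  s[1:],s[2:]  1  'b'
   3  s[2:],s[4:]  2  'bd'
   4  s[4:],s[8:]  0  ''
   5  s[8:],s[6:]  1  'c'
   6  s[6:],s[3:]  0  ''
   7  s[3:],s[7:]  1  'd'
   8  s[7:],s[5:]  2  'dc'

n(n+1)/2 = 9·10/2 = 45
Σ LCP = 0 + 2 + 1 + 2 + 0 + 1 + 0 + 1 + 2 = 9
distinct = 45 − 9 = 36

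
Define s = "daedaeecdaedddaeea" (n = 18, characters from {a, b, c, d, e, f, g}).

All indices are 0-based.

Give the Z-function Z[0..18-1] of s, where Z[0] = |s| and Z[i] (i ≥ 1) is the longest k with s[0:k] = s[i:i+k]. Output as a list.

[18, 0, 0, 3, 0, 0, 0, 0, 4, 0, 0, 1, 1, 3, 0, 0, 0, 0]

Z[0]=18
i=1: outside box; Z[1]=0
i=2: outside box; Z[2]=0
i=3: outside box; Z[3]=3 extend→box=[3,6)
i=4: min(r-i=2, Z[1]=0)=0; Z[4]=0
i=5: min(r-i=1, Z[2]=0)=0; Z[5]=0
i=6: outside box; Z[6]=0
i=7: outside box; Z[7]=0
i=8: outside box; Z[8]=4 extend→box=[8,12)
i=9: min(r-i=3, Z[1]=0)=0; Z[9]=0
i=10: min(r-i=2, Z[2]=0)=0; Z[10]=0
i=11: min(r-i=1, Z[3]=3)=1; Z[11]=1
i=12: outside box; Z[12]=1 extend→box=[12,13)
i=13: outside box; Z[13]=3 extend→box=[13,16)
i=14: min(r-i=2, Z[1]=0)=0; Z[14]=0
i=15: min(r-i=1, Z[2]=0)=0; Z[15]=0
i=16: outside box; Z[16]=0
i=17: outside box; Z[17]=0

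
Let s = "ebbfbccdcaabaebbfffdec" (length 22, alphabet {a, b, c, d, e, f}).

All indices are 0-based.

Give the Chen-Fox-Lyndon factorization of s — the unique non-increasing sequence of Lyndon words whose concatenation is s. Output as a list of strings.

["e", "bbfbccdc", "aabaebbfffdec"]

emit factor 1: 'e' (i=0, period=1)
emit factor 2: 'bbfbccdc' (i=1, period=8)
emit factor 3: 'aabaebbfffdec' (i=9, period=13)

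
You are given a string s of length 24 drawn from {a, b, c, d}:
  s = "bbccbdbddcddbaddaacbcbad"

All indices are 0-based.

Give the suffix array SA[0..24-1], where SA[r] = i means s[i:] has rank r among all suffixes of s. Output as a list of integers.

[16, 17, 22, 13, 21, 12, 0, 19, 1, 4, 6, 20, 18, 3, 2, 9, 23, 15, 11, 5, 8, 14, 10, 7]

rank→(start, suffix):
  0 → (16, 'aacbcbad')
  1 → (17, 'acbcbad')
  2 → (22, 'ad')
  3 → (13, 'addaacbcbad')
  4 → (21, 'bad')
  5 → (12, 'baddaacbcbad')
  6 → (0, 'bbccbdbddcddbaddaacbcbad')
  7 → (19, 'bcbad')
  8 → (1, 'bccbdbddcddbaddaacbcbad')
  9 → (4, 'bdbddcddbaddaacbcbad')
  10 → (6, 'bddcddbaddaacbcbad')
  11 → (20, 'cbad')
  12 → (18, 'cbcbad')
  13 → (3, 'cbdbddcddbaddaacbcbad')
  14 → (2, 'ccbdbddcddbaddaacbcbad')
  15 → (9, 'cddbaddaacbcbad')
  16 → (23, 'd')
  17 → (15, 'daacbcbad')
  18 → (11, 'dbaddaacbcbad')
  19 → (5, 'dbddcddbaddaacbcbad')
  20 → (8, 'dcddbaddaacbcbad')
  21 → (14, 'ddaacbcbad')
  22 → (10, 'ddbaddaacbcbad')
  23 → (7, 'ddcddbaddaacbcbad')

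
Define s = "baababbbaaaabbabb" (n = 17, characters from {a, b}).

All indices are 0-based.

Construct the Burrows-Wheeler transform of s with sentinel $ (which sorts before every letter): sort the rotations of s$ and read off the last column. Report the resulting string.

bbabaababbb$baabaa

rank  rotation            last
    0  $baababbbaaaabbabb  b
    1  aaaabbabb$baababbb  b
    2  aaabbabb$baababbba  a
    3  aababbbaaaabbabb$b  b
    4  aabbabb$baababbbaa  a
    5  ababbbaaaabbabb$ba  a
    6  abb$baababbbaaaabb  b
    7  abbabb$baababbbaaa  a
    8  abbbaaaabbabb$baab  b
    9  b$baababbbaaaabbab  b
   10  baaaabbabb$baababb  b
   11  baababbbaaaabbabb$  $
   12  babb$baababbbaaaab  b
   13  babbbaaaabbabb$baa  a
   14  bb$baababbbaaaabba  a
   15  bbaaaabbabb$baabab  b
   16  bbabb$baababbbaaaa  a
   17  bbbaaaabbabb$baaba  a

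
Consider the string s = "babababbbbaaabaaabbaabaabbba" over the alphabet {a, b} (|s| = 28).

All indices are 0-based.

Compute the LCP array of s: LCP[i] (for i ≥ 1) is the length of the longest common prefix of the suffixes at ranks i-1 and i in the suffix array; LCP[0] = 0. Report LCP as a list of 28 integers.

sorted suffixes:
  #0 SA[0]=27  'a'
  #1 SA[1]=10  'aaabaaabbaabaabbba'
  #2 SA[2]=14  'aaabbaabaabbba'
  #3 SA[3]=11  'aabaaabbaabaabbba'
  #4 SA[4]=19  'aabaabbba'
  #5 SA[5]=15  'aabbaabaabbba'
  #6 SA[6]=22  'aabbba'
  #7 SA[7]=12  'abaaabbaabaabbba'
  #8 SA[8]=20  'abaabbba'
  #9 SA[9]=1  'abababbbbaaabaaabbaabaabbba'
  #10 SA[10]=3  'ababbbbaaabaaabbaabaabbba'
  #11 SA[11]=16  'abbaabaabbba'
  #12 SA[12]=23  'abbba'
  #13 SA[13]=5  'abbbbaaabaaabbaabaabbba'
  #14 SA[14]=26  'ba'
  #15 SA[15]=9  'baaabaaabbaabaabbba'
  #16 SA[16]=13  'baaabbaabaabbba'
  #17 SA[17]=18  'baabaabbba'
  #18 SA[18]=21  'baabbba'
  #19 SA[19]=0  'babababbbbaaabaaabbaabaabbba'
  #20 SA[20]=2  'bababbbbaaabaaabbaabaabbba'
  #21 SA[21]=4  'babbbbaaabaaabbaabaabbba'
  #22 SA[22]=25  'bba'
  #23 SA[23]=8  'bbaaabaaabbaabaabbba'
  #24 SA[24]=17  'bbaabaabbba'
  #25 SA[25]=24  'bbba'
  #26 SA[26]=7  'bbbaaabaaabbaabaabbba'
  #27 SA[27]=6  'bbbbaaabaaabbaabaabbba'

SA = [27, 10, 14, 11, 19, 15, 22, 12, 20, 1, 3, 16, 23, 5, 26, 9, 13, 18, 21, 0, 2, 4, 25, 8, 17, 24, 7, 6]
i: (SA[i-1],SA[i]) lcp shared
  1: (27,10) 1 'a'
  2: (10,14) 4 'aaab'
  3: (14,11) 2 'aa'
  4: (11,19) 5 'aabaa'
  5: (19,15) 3 'aab'
  6: (15,22) 4 'aabb'
  7: (22,12) 1 'a'
  8: (12,20) 4 'abaa'
  9: (20,1) 3 'aba'
  10: (1,3) 4 'abab'
  11: (3,16) 2 'ab'
  12: (16,23) 3 'abb'
  13: (23,5) 4 'abbb'
  14: (5,26) 0 ''
  15: (26,9) 2 'ba'
  16: (9,13) 5 'baaab'
  17: (13,18) 3 'baa'
  18: (18,21) 4 'baab'
  19: (21,0) 2 'ba'
  20: (0,2) 5 'babab'
  21: (2,4) 3 'bab'
  22: (4,25) 1 'b'
  23: (25,8) 3 'bba'
  24: (8,17) 4 'bbaa'
  25: (17,24) 2 'bb'
  26: (24,7) 4 'bbba'
  27: (7,6) 3 'bbb'

[0, 1, 4, 2, 5, 3, 4, 1, 4, 3, 4, 2, 3, 4, 0, 2, 5, 3, 4, 2, 5, 3, 1, 3, 4, 2, 4, 3]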